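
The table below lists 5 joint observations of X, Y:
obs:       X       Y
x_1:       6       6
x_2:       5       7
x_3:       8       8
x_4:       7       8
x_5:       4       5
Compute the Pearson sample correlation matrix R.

Step 1 — column means:
  mean(X) = (6 + 5 + 8 + 7 + 4) / 5 = 30/5 = 6
  mean(Y) = (6 + 7 + 8 + 8 + 5) / 5 = 34/5 = 6.8

Step 2 — sample variances and covariances s[i,j] = (1/(n-1)) · Σ_k (x_{k,i} - mean_i) · (x_{k,j} - mean_j), with n-1 = 4:
  s[X,X] = ((0)·(0) + (-1)·(-1) + (2)·(2) + (1)·(1) + (-2)·(-2)) / 4 = 10/4 = 2.5
  s[X,Y] = ((0)·(-0.8) + (-1)·(0.2) + (2)·(1.2) + (1)·(1.2) + (-2)·(-1.8)) / 4 = 7/4 = 1.75
  s[Y,Y] = ((-0.8)·(-0.8) + (0.2)·(0.2) + (1.2)·(1.2) + (1.2)·(1.2) + (-1.8)·(-1.8)) / 4 = 6.8/4 = 1.7
  Sample standard deviations s_i = √(s[i,i]):
  s(X) = √(2.5) = 1.5811
  s(Y) = √(1.7) = 1.3038

Step 3 — r_{ij} = s_{ij} / (s_i · s_j):
  r[X,X] = 1 (diagonal).
  r[X,Y] = 1.75 / (1.5811 · 1.3038) = 1.75 / 2.0616 = 0.8489
  r[Y,Y] = 1 (diagonal).

R is symmetric with unit diagonal. Assembling:

R = [[1, 0.8489],
 [0.8489, 1]]


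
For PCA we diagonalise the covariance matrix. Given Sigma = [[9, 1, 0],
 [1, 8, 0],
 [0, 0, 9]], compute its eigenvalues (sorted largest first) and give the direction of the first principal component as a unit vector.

Step 1 — characteristic polynomial p(λ) = det(λI - Sigma) = λ³ - tr·λ² + c_1·λ - det, where tr = trace, c_1 = sum of the principal 2×2 minors, det = det(Sigma):
  tr = 9 + 8 + 9 = 26,
  c_1 = (9·8 - (1)²) + (9·9 - (0)²) + (8·9 - (0)²) = 71 + 81 + 72 = 224,
  det = 9·(8·9 - (0)²) - (1)·((1)·9 - (0)·(0)) + (0)·((1)·(0) - 8·(0)) = 9·(72) - (1)·(9) + (0)·(0) = 639.
  So p(λ) = λ³ - 26λ² + 224λ - 639.
Step 2 — look for an integer root (rational root theorem: any rational root is an integer divisor of 639). Testing λ = 9:
  p(9) = 729 - 2106 + 2016 - 639 = 0  ✓
  Dividing out (λ - 9): p(λ) = (λ - 9)(λ² - 17λ + 71).
Step 3 — remaining eigenvalues from the quadratic λ² - 17λ + 71 = 0:
  Δ = 17² - 4·71 = 289 - 284 = 5,  λ = (17 ± √5)/2 = (17 ± 2.2361)/2 ≈ 9.618 or 7.382.
  Sorted: λ_1 = 9.618,  λ_2 = 9,  λ_3 = 7.382  (check: sum = 26 = tr ✓).

Step 4 — unit eigenvector for λ_1 ≈ 9.618: v spans the null space of (Sigma - λ_1 I), whose rows are
  r_1 = (-0.618, 1, 0),  r_2 = (1, -1.618, 0),  r_3 = (0, 0, -0.618).
  v is orthogonal to every row, so take v ∝ r_1 × r_3 = ((1)·(-0.618) - (0)·(0), (0)·(0) - (-0.618)·(-0.618), (-0.618)·(0) - (1)·(0)) ≈ (-0.618, -0.382, 0).
  Rescale (multiply by -1 so the first nonzero entry is positive): u = (0.618, 0.382, 0).
  ||u|| = √((0.618)² + (0.382)² + (0)²) = √(0.5279) ≈ 0.7265,  v_1 = u/||u|| ≈ (0.8507, 0.5257, 0) (||v_1|| = 1).

λ_1 = 9.618,  λ_2 = 9,  λ_3 = 7.382;  v_1 ≈ (0.8507, 0.5257, 0)


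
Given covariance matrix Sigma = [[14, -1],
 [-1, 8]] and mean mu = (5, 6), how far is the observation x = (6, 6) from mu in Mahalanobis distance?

Step 1 — centre the observation: (x - mu) = (1, 0).

Step 2 — invert Sigma. det(Sigma) = 14·8 - (-1)² = 111.
  Sigma^{-1} = (1/det) · [[d, -b], [-b, a]] = [[0.0721, 0.009],
 [0.009, 0.1261]].

Step 3 — form the quadratic (x - mu)^T · Sigma^{-1} · (x - mu):
  Sigma^{-1} · (x - mu) = (0.0721, 0.009).
  (x - mu)^T · [Sigma^{-1} · (x - mu)] = (1)·(0.0721) + (0)·(0.009) = 0.0721.

Step 4 — take square root: d = √(0.0721) ≈ 0.2685.

d(x, mu) = √(0.0721) ≈ 0.2685


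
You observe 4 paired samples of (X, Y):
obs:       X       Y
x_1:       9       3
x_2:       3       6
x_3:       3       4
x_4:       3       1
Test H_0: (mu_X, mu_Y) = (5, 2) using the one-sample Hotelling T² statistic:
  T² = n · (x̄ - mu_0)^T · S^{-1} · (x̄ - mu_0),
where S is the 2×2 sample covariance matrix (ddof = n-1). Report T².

Step 1 — sample mean vector:
  mean(X) = (9 + 3 + 3 + 3) / 4 = 18/4 = 4.5
  mean(Y) = (3 + 6 + 4 + 1) / 4 = 14/4 = 3.5
  x̄ = (4.5, 3.5),  deviation x̄ - mu_0 = (4.5, 3.5) - (5, 2) = (-0.5, 1.5).

Step 2 — sample covariance matrix, S[i,j] = (1/(n-1)) · Σ_k (x_{k,i} - mean_i) · (x_{k,j} - mean_j), divisor n-1 = 3:
  S[X,X] = ((4.5)·(4.5) + (-1.5)·(-1.5) + (-1.5)·(-1.5) + (-1.5)·(-1.5)) / 3 = 27/3 = 9
  S[X,Y] = ((4.5)·(-0.5) + (-1.5)·(2.5) + (-1.5)·(0.5) + (-1.5)·(-2.5)) / 3 = -3/3 = -1
  S[Y,Y] = ((-0.5)·(-0.5) + (2.5)·(2.5) + (0.5)·(0.5) + (-2.5)·(-2.5)) / 3 = 13/3 = 4.3333
  S = [[9, -1],
 [-1, 4.3333]].

Step 3 — invert S. det(S) = 9·4.3333 - (-1)² = 38.
  S^{-1} = (1/det) · [[d, -b], [-b, a]] = [[0.114, 0.0263],
 [0.0263, 0.2368]].

Step 4 — quadratic form (x̄ - mu_0)^T · S^{-1} · (x̄ - mu_0):
  S^{-1} · (x̄ - mu_0) = (-0.0175, 0.3421),
  (x̄ - mu_0)^T · [...] = (-0.5)·(-0.0175) + (1.5)·(0.3421) = 0.5219.

Step 5 — scale by n: T² = 4 · 0.5219 = 2.0877.

T² ≈ 2.0877


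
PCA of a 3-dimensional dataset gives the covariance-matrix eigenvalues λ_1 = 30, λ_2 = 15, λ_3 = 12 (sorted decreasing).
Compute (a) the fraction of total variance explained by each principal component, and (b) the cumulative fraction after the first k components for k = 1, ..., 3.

Step 1 — total variance = trace(Sigma) = Σ λ_i = 30 + 15 + 12 = 57.

Step 2 — fraction explained by component i = λ_i / Σ λ:
  PC1: 30/57 = 0.5263
  PC2: 15/57 = 0.2632
  PC3: 12/57 = 0.2105

Step 3 — cumulative fraction after k components = (λ_1 + ... + λ_k) / Σ λ:
  k = 1: 30/57 = 0.5263
  k = 2: (30 + 15)/57 = 45/57 = 0.7895
  k = 3: (30 + 15 + 12)/57 = 57/57 = 1

Summary (fraction, with percent):

explained: PC1 0.5263 (52.63%), PC2 0.2632 (26.32%), PC3 0.2105 (21.05%);  cumulative: 0.5263, 0.7895, 1


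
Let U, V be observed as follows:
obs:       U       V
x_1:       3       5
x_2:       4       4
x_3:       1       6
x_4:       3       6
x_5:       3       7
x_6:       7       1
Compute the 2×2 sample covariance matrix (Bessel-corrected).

Step 1 — column means:
  mean(U) = (3 + 4 + 1 + 3 + 3 + 7) / 6 = 21/6 = 3.5
  mean(V) = (5 + 4 + 6 + 6 + 7 + 1) / 6 = 29/6 = 4.8333

Step 2 — sample covariance S[i,j] = (1/(n-1)) · Σ_k (x_{k,i} - mean_i) · (x_{k,j} - mean_j), with n-1 = 5.
  S[U,U] = ((-0.5)·(-0.5) + (0.5)·(0.5) + (-2.5)·(-2.5) + (-0.5)·(-0.5) + (-0.5)·(-0.5) + (3.5)·(3.5)) / 5 = 19.5/5 = 3.9
  S[U,V] = ((-0.5)·(0.1667) + (0.5)·(-0.8333) + (-2.5)·(1.1667) + (-0.5)·(1.1667) + (-0.5)·(2.1667) + (3.5)·(-3.8333)) / 5 = -18.5/5 = -3.7
  S[V,V] = ((0.1667)·(0.1667) + (-0.8333)·(-0.8333) + (1.1667)·(1.1667) + (1.1667)·(1.1667) + (2.1667)·(2.1667) + (-3.8333)·(-3.8333)) / 5 = 22.8333/5 = 4.5667

S is symmetric (S[j,i] = S[i,j]). Assembling:

S = [[3.9, -3.7],
 [-3.7, 4.5667]]


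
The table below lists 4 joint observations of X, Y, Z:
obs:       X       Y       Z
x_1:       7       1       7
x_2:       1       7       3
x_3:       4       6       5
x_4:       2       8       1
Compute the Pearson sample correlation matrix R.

Step 1 — column means:
  mean(X) = (7 + 1 + 4 + 2) / 4 = 14/4 = 3.5
  mean(Y) = (1 + 7 + 6 + 8) / 4 = 22/4 = 5.5
  mean(Z) = (7 + 3 + 5 + 1) / 4 = 16/4 = 4

Step 2 — sample variances and covariances s[i,j] = (1/(n-1)) · Σ_k (x_{k,i} - mean_i) · (x_{k,j} - mean_j), with n-1 = 3:
  s[X,X] = ((3.5)·(3.5) + (-2.5)·(-2.5) + (0.5)·(0.5) + (-1.5)·(-1.5)) / 3 = 21/3 = 7
  s[X,Y] = ((3.5)·(-4.5) + (-2.5)·(1.5) + (0.5)·(0.5) + (-1.5)·(2.5)) / 3 = -23/3 = -7.6667
  s[X,Z] = ((3.5)·(3) + (-2.5)·(-1) + (0.5)·(1) + (-1.5)·(-3)) / 3 = 18/3 = 6
  s[Y,Y] = ((-4.5)·(-4.5) + (1.5)·(1.5) + (0.5)·(0.5) + (2.5)·(2.5)) / 3 = 29/3 = 9.6667
  s[Y,Z] = ((-4.5)·(3) + (1.5)·(-1) + (0.5)·(1) + (2.5)·(-3)) / 3 = -22/3 = -7.3333
  s[Z,Z] = ((3)·(3) + (-1)·(-1) + (1)·(1) + (-3)·(-3)) / 3 = 20/3 = 6.6667
  Sample standard deviations s_i = √(s[i,i]):
  s(X) = √(7) = 2.6458
  s(Y) = √(9.6667) = 3.1091
  s(Z) = √(6.6667) = 2.582

Step 3 — r_{ij} = s_{ij} / (s_i · s_j):
  r[X,X] = 1 (diagonal).
  r[X,Y] = -7.6667 / (2.6458 · 3.1091) = -7.6667 / 8.226 = -0.932
  r[X,Z] = 6 / (2.6458 · 2.582) = 6 / 6.8313 = 0.8783
  r[Y,Y] = 1 (diagonal).
  r[Y,Z] = -7.3333 / (3.1091 · 2.582) = -7.3333 / 8.0277 = -0.9135
  r[Z,Z] = 1 (diagonal).

R is symmetric with unit diagonal. Assembling:

R = [[1, -0.932, 0.8783],
 [-0.932, 1, -0.9135],
 [0.8783, -0.9135, 1]]


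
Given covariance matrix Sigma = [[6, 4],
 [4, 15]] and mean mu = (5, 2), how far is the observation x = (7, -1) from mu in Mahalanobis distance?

Step 1 — centre the observation: (x - mu) = (2, -3).

Step 2 — invert Sigma. det(Sigma) = 6·15 - (4)² = 74.
  Sigma^{-1} = (1/det) · [[d, -b], [-b, a]] = [[0.2027, -0.0541],
 [-0.0541, 0.0811]].

Step 3 — form the quadratic (x - mu)^T · Sigma^{-1} · (x - mu):
  Sigma^{-1} · (x - mu) = (0.5676, -0.3514).
  (x - mu)^T · [Sigma^{-1} · (x - mu)] = (2)·(0.5676) + (-3)·(-0.3514) = 2.1892.

Step 4 — take square root: d = √(2.1892) ≈ 1.4796.

d(x, mu) = √(2.1892) ≈ 1.4796


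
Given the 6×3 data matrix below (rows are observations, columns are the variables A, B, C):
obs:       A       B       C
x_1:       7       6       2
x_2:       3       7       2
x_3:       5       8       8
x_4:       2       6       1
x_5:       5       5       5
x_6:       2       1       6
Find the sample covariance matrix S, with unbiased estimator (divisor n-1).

Step 1 — column means:
  mean(A) = (7 + 3 + 5 + 2 + 5 + 2) / 6 = 24/6 = 4
  mean(B) = (6 + 7 + 8 + 6 + 5 + 1) / 6 = 33/6 = 5.5
  mean(C) = (2 + 2 + 8 + 1 + 5 + 6) / 6 = 24/6 = 4

Step 2 — sample covariance S[i,j] = (1/(n-1)) · Σ_k (x_{k,i} - mean_i) · (x_{k,j} - mean_j), with n-1 = 5.
  S[A,A] = ((3)·(3) + (-1)·(-1) + (1)·(1) + (-2)·(-2) + (1)·(1) + (-2)·(-2)) / 5 = 20/5 = 4
  S[A,B] = ((3)·(0.5) + (-1)·(1.5) + (1)·(2.5) + (-2)·(0.5) + (1)·(-0.5) + (-2)·(-4.5)) / 5 = 10/5 = 2
  S[A,C] = ((3)·(-2) + (-1)·(-2) + (1)·(4) + (-2)·(-3) + (1)·(1) + (-2)·(2)) / 5 = 3/5 = 0.6
  S[B,B] = ((0.5)·(0.5) + (1.5)·(1.5) + (2.5)·(2.5) + (0.5)·(0.5) + (-0.5)·(-0.5) + (-4.5)·(-4.5)) / 5 = 29.5/5 = 5.9
  S[B,C] = ((0.5)·(-2) + (1.5)·(-2) + (2.5)·(4) + (0.5)·(-3) + (-0.5)·(1) + (-4.5)·(2)) / 5 = -5/5 = -1
  S[C,C] = ((-2)·(-2) + (-2)·(-2) + (4)·(4) + (-3)·(-3) + (1)·(1) + (2)·(2)) / 5 = 38/5 = 7.6

S is symmetric (S[j,i] = S[i,j]). Assembling:

S = [[4, 2, 0.6],
 [2, 5.9, -1],
 [0.6, -1, 7.6]]


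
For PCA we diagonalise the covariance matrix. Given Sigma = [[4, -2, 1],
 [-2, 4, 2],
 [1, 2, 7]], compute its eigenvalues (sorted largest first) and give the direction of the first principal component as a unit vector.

Step 1 — characteristic polynomial p(λ) = det(λI - Sigma) = λ³ - tr·λ² + c_1·λ - det, where tr = trace, c_1 = sum of the principal 2×2 minors, det = det(Sigma):
  tr = 4 + 4 + 7 = 15,
  c_1 = (4·4 - (-2)²) + (4·7 - (1)²) + (4·7 - (2)²) = 12 + 27 + 24 = 63,
  det = 4·(4·7 - (2)²) - (-2)·((-2)·7 - (2)·(1)) + (1)·((-2)·(2) - 4·(1)) = 4·(24) - (-2)·(-16) + (1)·(-8) = 56.
  So p(λ) = λ³ - 15λ² + 63λ - 56.
Step 2 — look for an integer root (rational root theorem: any rational root is an integer divisor of 56). Testing λ = 8:
  p(8) = 512 - 960 + 504 - 56 = 0  ✓
  Dividing out (λ - 8): p(λ) = (λ - 8)(λ² - 7λ + 7).
Step 3 — remaining eigenvalues from the quadratic λ² - 7λ + 7 = 0:
  Δ = 7² - 4·7 = 49 - 28 = 21,  λ = (7 ± √21)/2 = (7 ± 4.5826)/2 ≈ 5.7913 or 1.2087.
  Sorted: λ_1 = 8,  λ_2 = 5.7913,  λ_3 = 1.2087  (check: sum = 15 = tr ✓).

Step 4 — unit eigenvector for λ_1 = 8: v spans the null space of (Sigma - λ_1 I), whose rows are
  r_1 = (-4, -2, 1),  r_2 = (-2, -4, 2),  r_3 = (1, 2, -1).
  v is orthogonal to every row, so take v ∝ r_1 × r_2 = ((-2)·(2) - (1)·(-4), (1)·(-2) - (-4)·(2), (-4)·(-4) - (-2)·(-2)) = (0, 6, 12).
  Rescale (divide by 6): u = (0, 1, 2).
  ||u|| = √((0)² + (1)² + (2)²) = √(5) ≈ 2.2361,  v_1 = u/||u|| ≈ (0, 0.4472, 0.8944) (||v_1|| = 1).

λ_1 = 8,  λ_2 = 5.7913,  λ_3 = 1.2087;  v_1 ≈ (0, 0.4472, 0.8944)


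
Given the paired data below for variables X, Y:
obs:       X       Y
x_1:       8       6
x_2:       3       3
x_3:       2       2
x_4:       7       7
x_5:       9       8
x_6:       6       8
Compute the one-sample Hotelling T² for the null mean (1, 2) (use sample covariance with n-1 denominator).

Step 1 — sample mean vector:
  mean(X) = (8 + 3 + 2 + 7 + 9 + 6) / 6 = 35/6 = 5.8333
  mean(Y) = (6 + 3 + 2 + 7 + 8 + 8) / 6 = 34/6 = 5.6667
  x̄ = (5.8333, 5.6667),  deviation x̄ - mu_0 = (5.8333, 5.6667) - (1, 2) = (4.8333, 3.6667).

Step 2 — sample covariance matrix, S[i,j] = (1/(n-1)) · Σ_k (x_{k,i} - mean_i) · (x_{k,j} - mean_j), divisor n-1 = 5:
  S[X,X] = ((2.1667)·(2.1667) + (-2.8333)·(-2.8333) + (-3.8333)·(-3.8333) + (1.1667)·(1.1667) + (3.1667)·(3.1667) + (0.1667)·(0.1667)) / 5 = 38.8333/5 = 7.7667
  S[X,Y] = ((2.1667)·(0.3333) + (-2.8333)·(-2.6667) + (-3.8333)·(-3.6667) + (1.1667)·(1.3333) + (3.1667)·(2.3333) + (0.1667)·(2.3333)) / 5 = 31.6667/5 = 6.3333
  S[Y,Y] = ((0.3333)·(0.3333) + (-2.6667)·(-2.6667) + (-3.6667)·(-3.6667) + (1.3333)·(1.3333) + (2.3333)·(2.3333) + (2.3333)·(2.3333)) / 5 = 33.3333/5 = 6.6667
  S = [[7.7667, 6.3333],
 [6.3333, 6.6667]].

Step 3 — invert S. det(S) = 7.7667·6.6667 - (6.3333)² = 11.6667.
  S^{-1} = (1/det) · [[d, -b], [-b, a]] = [[0.5714, -0.5429],
 [-0.5429, 0.6657]].

Step 4 — quadratic form (x̄ - mu_0)^T · S^{-1} · (x̄ - mu_0):
  S^{-1} · (x̄ - mu_0) = (0.7714, -0.1829),
  (x̄ - mu_0)^T · [...] = (4.8333)·(0.7714) + (3.6667)·(-0.1829) = 3.0581.

Step 5 — scale by n: T² = 6 · 3.0581 = 18.3486.

T² ≈ 18.3486


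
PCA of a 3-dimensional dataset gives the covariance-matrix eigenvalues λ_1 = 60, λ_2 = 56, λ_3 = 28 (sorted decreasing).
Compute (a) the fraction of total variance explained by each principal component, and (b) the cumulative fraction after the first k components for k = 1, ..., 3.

Step 1 — total variance = trace(Sigma) = Σ λ_i = 60 + 56 + 28 = 144.

Step 2 — fraction explained by component i = λ_i / Σ λ:
  PC1: 60/144 = 0.4167
  PC2: 56/144 = 0.3889
  PC3: 28/144 = 0.1944

Step 3 — cumulative fraction after k components = (λ_1 + ... + λ_k) / Σ λ:
  k = 1: 60/144 = 0.4167
  k = 2: (60 + 56)/144 = 116/144 = 0.8056
  k = 3: (60 + 56 + 28)/144 = 144/144 = 1

Summary (fraction, with percent):

explained: PC1 0.4167 (41.67%), PC2 0.3889 (38.89%), PC3 0.1944 (19.44%);  cumulative: 0.4167, 0.8056, 1


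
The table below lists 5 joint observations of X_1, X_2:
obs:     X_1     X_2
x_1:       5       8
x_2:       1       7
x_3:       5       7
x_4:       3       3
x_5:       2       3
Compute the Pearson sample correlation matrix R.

Step 1 — column means:
  mean(X_1) = (5 + 1 + 5 + 3 + 2) / 5 = 16/5 = 3.2
  mean(X_2) = (8 + 7 + 7 + 3 + 3) / 5 = 28/5 = 5.6

Step 2 — sample variances and covariances s[i,j] = (1/(n-1)) · Σ_k (x_{k,i} - mean_i) · (x_{k,j} - mean_j), with n-1 = 4:
  s[X_1,X_1] = ((1.8)·(1.8) + (-2.2)·(-2.2) + (1.8)·(1.8) + (-0.2)·(-0.2) + (-1.2)·(-1.2)) / 4 = 12.8/4 = 3.2
  s[X_1,X_2] = ((1.8)·(2.4) + (-2.2)·(1.4) + (1.8)·(1.4) + (-0.2)·(-2.6) + (-1.2)·(-2.6)) / 4 = 7.4/4 = 1.85
  s[X_2,X_2] = ((2.4)·(2.4) + (1.4)·(1.4) + (1.4)·(1.4) + (-2.6)·(-2.6) + (-2.6)·(-2.6)) / 4 = 23.2/4 = 5.8
  Sample standard deviations s_i = √(s[i,i]):
  s(X_1) = √(3.2) = 1.7889
  s(X_2) = √(5.8) = 2.4083

Step 3 — r_{ij} = s_{ij} / (s_i · s_j):
  r[X_1,X_1] = 1 (diagonal).
  r[X_1,X_2] = 1.85 / (1.7889 · 2.4083) = 1.85 / 4.3081 = 0.4294
  r[X_2,X_2] = 1 (diagonal).

R is symmetric with unit diagonal. Assembling:

R = [[1, 0.4294],
 [0.4294, 1]]


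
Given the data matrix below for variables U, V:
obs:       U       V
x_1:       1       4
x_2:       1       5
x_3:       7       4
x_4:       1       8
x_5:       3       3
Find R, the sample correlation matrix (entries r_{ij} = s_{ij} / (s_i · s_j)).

Step 1 — column means:
  mean(U) = (1 + 1 + 7 + 1 + 3) / 5 = 13/5 = 2.6
  mean(V) = (4 + 5 + 4 + 8 + 3) / 5 = 24/5 = 4.8

Step 2 — sample variances and covariances s[i,j] = (1/(n-1)) · Σ_k (x_{k,i} - mean_i) · (x_{k,j} - mean_j), with n-1 = 4:
  s[U,U] = ((-1.6)·(-1.6) + (-1.6)·(-1.6) + (4.4)·(4.4) + (-1.6)·(-1.6) + (0.4)·(0.4)) / 4 = 27.2/4 = 6.8
  s[U,V] = ((-1.6)·(-0.8) + (-1.6)·(0.2) + (4.4)·(-0.8) + (-1.6)·(3.2) + (0.4)·(-1.8)) / 4 = -8.4/4 = -2.1
  s[V,V] = ((-0.8)·(-0.8) + (0.2)·(0.2) + (-0.8)·(-0.8) + (3.2)·(3.2) + (-1.8)·(-1.8)) / 4 = 14.8/4 = 3.7
  Sample standard deviations s_i = √(s[i,i]):
  s(U) = √(6.8) = 2.6077
  s(V) = √(3.7) = 1.9235

Step 3 — r_{ij} = s_{ij} / (s_i · s_j):
  r[U,U] = 1 (diagonal).
  r[U,V] = -2.1 / (2.6077 · 1.9235) = -2.1 / 5.016 = -0.4187
  r[V,V] = 1 (diagonal).

R is symmetric with unit diagonal. Assembling:

R = [[1, -0.4187],
 [-0.4187, 1]]


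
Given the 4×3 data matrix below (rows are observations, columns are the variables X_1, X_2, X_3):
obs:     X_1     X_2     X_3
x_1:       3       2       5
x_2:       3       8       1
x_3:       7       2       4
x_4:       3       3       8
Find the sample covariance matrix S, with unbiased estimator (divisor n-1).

Step 1 — column means:
  mean(X_1) = (3 + 3 + 7 + 3) / 4 = 16/4 = 4
  mean(X_2) = (2 + 8 + 2 + 3) / 4 = 15/4 = 3.75
  mean(X_3) = (5 + 1 + 4 + 8) / 4 = 18/4 = 4.5

Step 2 — sample covariance S[i,j] = (1/(n-1)) · Σ_k (x_{k,i} - mean_i) · (x_{k,j} - mean_j), with n-1 = 3.
  S[X_1,X_1] = ((-1)·(-1) + (-1)·(-1) + (3)·(3) + (-1)·(-1)) / 3 = 12/3 = 4
  S[X_1,X_2] = ((-1)·(-1.75) + (-1)·(4.25) + (3)·(-1.75) + (-1)·(-0.75)) / 3 = -7/3 = -2.3333
  S[X_1,X_3] = ((-1)·(0.5) + (-1)·(-3.5) + (3)·(-0.5) + (-1)·(3.5)) / 3 = -2/3 = -0.6667
  S[X_2,X_2] = ((-1.75)·(-1.75) + (4.25)·(4.25) + (-1.75)·(-1.75) + (-0.75)·(-0.75)) / 3 = 24.75/3 = 8.25
  S[X_2,X_3] = ((-1.75)·(0.5) + (4.25)·(-3.5) + (-1.75)·(-0.5) + (-0.75)·(3.5)) / 3 = -17.5/3 = -5.8333
  S[X_3,X_3] = ((0.5)·(0.5) + (-3.5)·(-3.5) + (-0.5)·(-0.5) + (3.5)·(3.5)) / 3 = 25/3 = 8.3333

S is symmetric (S[j,i] = S[i,j]). Assembling:

S = [[4, -2.3333, -0.6667],
 [-2.3333, 8.25, -5.8333],
 [-0.6667, -5.8333, 8.3333]]


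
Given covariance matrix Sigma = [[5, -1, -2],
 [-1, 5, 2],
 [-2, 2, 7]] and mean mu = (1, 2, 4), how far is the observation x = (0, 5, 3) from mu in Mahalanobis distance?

Step 1 — centre the observation: (x - mu) = (-1, 3, -1).

Step 2 — invert Sigma (cofactor / det for 3×3, or solve directly):
  Sigma^{-1} = [[0.2279, 0.0221, 0.0588],
 [0.0221, 0.2279, -0.0588],
 [0.0588, -0.0588, 0.1765]].

Step 3 — form the quadratic (x - mu)^T · Sigma^{-1} · (x - mu):
  Sigma^{-1} · (x - mu) = (-0.2206, 0.7206, -0.4118).
  (x - mu)^T · [Sigma^{-1} · (x - mu)] = (-1)·(-0.2206) + (3)·(0.7206) + (-1)·(-0.4118) = 2.7941.

Step 4 — take square root: d = √(2.7941) ≈ 1.6716.

d(x, mu) = √(2.7941) ≈ 1.6716


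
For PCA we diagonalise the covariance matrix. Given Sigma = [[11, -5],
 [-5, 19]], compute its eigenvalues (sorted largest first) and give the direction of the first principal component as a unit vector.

Step 1 — characteristic polynomial of 2×2 Sigma:
  det(Sigma - λI) = λ² - trace · λ + det = 0.
  trace = 11 + 19 = 30, det = 11·19 - (-5)² = 184.
Step 2 — discriminant:
  Δ = trace² - 4·det = 900 - 736 = 164.
Step 3 — eigenvalues:
  λ = (trace ± √Δ)/2 = (30 ± 12.8062)/2,
  λ_1 = 21.4031,  λ_2 = 8.5969.

Step 4 — unit eigenvector for λ_1: solve (Sigma - λ_1 I)v = 0. First row:
  (11 - 21.4031)·v_x + (-5)·v_y = 0, i.e. (-10.4031)·v_x + (-5)·v_y = 0,
  so v ∝ (b, λ_1 - a) = (-5, 10.4031); multiply by -1 so the first entry is positive: u = (5, -10.4031).
  ||u|| = √((5)² + (-10.4031)²) = √(133.225) ≈ 11.5423,
  v_1 = u/||u|| ≈ (0.4332, -0.9013) (||v_1|| = 1).

λ_1 = 21.4031,  λ_2 = 8.5969;  v_1 ≈ (0.4332, -0.9013)


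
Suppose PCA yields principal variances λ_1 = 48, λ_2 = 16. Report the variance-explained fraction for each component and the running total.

Step 1 — total variance = trace(Sigma) = Σ λ_i = 48 + 16 = 64.

Step 2 — fraction explained by component i = λ_i / Σ λ:
  PC1: 48/64 = 0.75
  PC2: 16/64 = 0.25

Step 3 — cumulative fraction after k components = (λ_1 + ... + λ_k) / Σ λ:
  k = 1: 48/64 = 0.75
  k = 2: (48 + 16)/64 = 64/64 = 1

Summary (fraction, with percent):

explained: PC1 0.75 (75%), PC2 0.25 (25%);  cumulative: 0.75, 1


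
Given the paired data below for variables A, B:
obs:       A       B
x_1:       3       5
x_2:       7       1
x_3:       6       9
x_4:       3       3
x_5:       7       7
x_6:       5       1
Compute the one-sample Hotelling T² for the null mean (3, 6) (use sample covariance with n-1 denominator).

Step 1 — sample mean vector:
  mean(A) = (3 + 7 + 6 + 3 + 7 + 5) / 6 = 31/6 = 5.1667
  mean(B) = (5 + 1 + 9 + 3 + 7 + 1) / 6 = 26/6 = 4.3333
  x̄ = (5.1667, 4.3333),  deviation x̄ - mu_0 = (5.1667, 4.3333) - (3, 6) = (2.1667, -1.6667).

Step 2 — sample covariance matrix, S[i,j] = (1/(n-1)) · Σ_k (x_{k,i} - mean_i) · (x_{k,j} - mean_j), divisor n-1 = 5:
  S[A,A] = ((-2.1667)·(-2.1667) + (1.8333)·(1.8333) + (0.8333)·(0.8333) + (-2.1667)·(-2.1667) + (1.8333)·(1.8333) + (-0.1667)·(-0.1667)) / 5 = 16.8333/5 = 3.3667
  S[A,B] = ((-2.1667)·(0.6667) + (1.8333)·(-3.3333) + (0.8333)·(4.6667) + (-2.1667)·(-1.3333) + (1.8333)·(2.6667) + (-0.1667)·(-3.3333)) / 5 = 4.6667/5 = 0.9333
  S[B,B] = ((0.6667)·(0.6667) + (-3.3333)·(-3.3333) + (4.6667)·(4.6667) + (-1.3333)·(-1.3333) + (2.6667)·(2.6667) + (-3.3333)·(-3.3333)) / 5 = 53.3333/5 = 10.6667
  S = [[3.3667, 0.9333],
 [0.9333, 10.6667]].

Step 3 — invert S. det(S) = 3.3667·10.6667 - (0.9333)² = 35.04.
  S^{-1} = (1/det) · [[d, -b], [-b, a]] = [[0.3044, -0.0266],
 [-0.0266, 0.0961]].

Step 4 — quadratic form (x̄ - mu_0)^T · S^{-1} · (x̄ - mu_0):
  S^{-1} · (x̄ - mu_0) = (0.704, -0.2178),
  (x̄ - mu_0)^T · [...] = (2.1667)·(0.704) + (-1.6667)·(-0.2178) = 1.8883.

Step 5 — scale by n: T² = 6 · 1.8883 = 11.3299.

T² ≈ 11.3299


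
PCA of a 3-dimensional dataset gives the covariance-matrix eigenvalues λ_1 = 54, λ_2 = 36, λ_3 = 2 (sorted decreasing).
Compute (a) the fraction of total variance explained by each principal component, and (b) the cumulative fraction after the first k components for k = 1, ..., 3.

Step 1 — total variance = trace(Sigma) = Σ λ_i = 54 + 36 + 2 = 92.

Step 2 — fraction explained by component i = λ_i / Σ λ:
  PC1: 54/92 = 0.587
  PC2: 36/92 = 0.3913
  PC3: 2/92 = 0.0217

Step 3 — cumulative fraction after k components = (λ_1 + ... + λ_k) / Σ λ:
  k = 1: 54/92 = 0.587
  k = 2: (54 + 36)/92 = 90/92 = 0.9783
  k = 3: (54 + 36 + 2)/92 = 92/92 = 1

Summary (fraction, with percent):

explained: PC1 0.587 (58.7%), PC2 0.3913 (39.13%), PC3 0.0217 (2.17%);  cumulative: 0.587, 0.9783, 1


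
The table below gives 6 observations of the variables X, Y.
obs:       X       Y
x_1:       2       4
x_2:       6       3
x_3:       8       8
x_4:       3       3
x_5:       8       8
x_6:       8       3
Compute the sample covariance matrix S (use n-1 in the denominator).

Step 1 — column means:
  mean(X) = (2 + 6 + 8 + 3 + 8 + 8) / 6 = 35/6 = 5.8333
  mean(Y) = (4 + 3 + 8 + 3 + 8 + 3) / 6 = 29/6 = 4.8333

Step 2 — sample covariance S[i,j] = (1/(n-1)) · Σ_k (x_{k,i} - mean_i) · (x_{k,j} - mean_j), with n-1 = 5.
  S[X,X] = ((-3.8333)·(-3.8333) + (0.1667)·(0.1667) + (2.1667)·(2.1667) + (-2.8333)·(-2.8333) + (2.1667)·(2.1667) + (2.1667)·(2.1667)) / 5 = 36.8333/5 = 7.3667
  S[X,Y] = ((-3.8333)·(-0.8333) + (0.1667)·(-1.8333) + (2.1667)·(3.1667) + (-2.8333)·(-1.8333) + (2.1667)·(3.1667) + (2.1667)·(-1.8333)) / 5 = 17.8333/5 = 3.5667
  S[Y,Y] = ((-0.8333)·(-0.8333) + (-1.8333)·(-1.8333) + (3.1667)·(3.1667) + (-1.8333)·(-1.8333) + (3.1667)·(3.1667) + (-1.8333)·(-1.8333)) / 5 = 30.8333/5 = 6.1667

S is symmetric (S[j,i] = S[i,j]). Assembling:

S = [[7.3667, 3.5667],
 [3.5667, 6.1667]]


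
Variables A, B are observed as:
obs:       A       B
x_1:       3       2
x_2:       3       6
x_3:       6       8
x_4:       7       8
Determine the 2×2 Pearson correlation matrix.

Step 1 — column means:
  mean(A) = (3 + 3 + 6 + 7) / 4 = 19/4 = 4.75
  mean(B) = (2 + 6 + 8 + 8) / 4 = 24/4 = 6

Step 2 — sample variances and covariances s[i,j] = (1/(n-1)) · Σ_k (x_{k,i} - mean_i) · (x_{k,j} - mean_j), with n-1 = 3:
  s[A,A] = ((-1.75)·(-1.75) + (-1.75)·(-1.75) + (1.25)·(1.25) + (2.25)·(2.25)) / 3 = 12.75/3 = 4.25
  s[A,B] = ((-1.75)·(-4) + (-1.75)·(0) + (1.25)·(2) + (2.25)·(2)) / 3 = 14/3 = 4.6667
  s[B,B] = ((-4)·(-4) + (0)·(0) + (2)·(2) + (2)·(2)) / 3 = 24/3 = 8
  Sample standard deviations s_i = √(s[i,i]):
  s(A) = √(4.25) = 2.0616
  s(B) = √(8) = 2.8284

Step 3 — r_{ij} = s_{ij} / (s_i · s_j):
  r[A,A] = 1 (diagonal).
  r[A,B] = 4.6667 / (2.0616 · 2.8284) = 4.6667 / 5.831 = 0.8003
  r[B,B] = 1 (diagonal).

R is symmetric with unit diagonal. Assembling:

R = [[1, 0.8003],
 [0.8003, 1]]


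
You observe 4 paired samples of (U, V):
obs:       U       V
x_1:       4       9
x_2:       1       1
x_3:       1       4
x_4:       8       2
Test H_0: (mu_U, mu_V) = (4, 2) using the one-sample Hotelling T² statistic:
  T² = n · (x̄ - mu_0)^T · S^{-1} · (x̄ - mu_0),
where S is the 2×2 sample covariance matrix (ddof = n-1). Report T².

Step 1 — sample mean vector:
  mean(U) = (4 + 1 + 1 + 8) / 4 = 14/4 = 3.5
  mean(V) = (9 + 1 + 4 + 2) / 4 = 16/4 = 4
  x̄ = (3.5, 4),  deviation x̄ - mu_0 = (3.5, 4) - (4, 2) = (-0.5, 2).

Step 2 — sample covariance matrix, S[i,j] = (1/(n-1)) · Σ_k (x_{k,i} - mean_i) · (x_{k,j} - mean_j), divisor n-1 = 3:
  S[U,U] = ((0.5)·(0.5) + (-2.5)·(-2.5) + (-2.5)·(-2.5) + (4.5)·(4.5)) / 3 = 33/3 = 11
  S[U,V] = ((0.5)·(5) + (-2.5)·(-3) + (-2.5)·(0) + (4.5)·(-2)) / 3 = 1/3 = 0.3333
  S[V,V] = ((5)·(5) + (-3)·(-3) + (0)·(0) + (-2)·(-2)) / 3 = 38/3 = 12.6667
  S = [[11, 0.3333],
 [0.3333, 12.6667]].

Step 3 — invert S. det(S) = 11·12.6667 - (0.3333)² = 139.2222.
  S^{-1} = (1/det) · [[d, -b], [-b, a]] = [[0.091, -0.0024],
 [-0.0024, 0.079]].

Step 4 — quadratic form (x̄ - mu_0)^T · S^{-1} · (x̄ - mu_0):
  S^{-1} · (x̄ - mu_0) = (-0.0503, 0.1592),
  (x̄ - mu_0)^T · [...] = (-0.5)·(-0.0503) + (2)·(0.1592) = 0.3436.

Step 5 — scale by n: T² = 4 · 0.3436 = 1.3743.

T² ≈ 1.3743


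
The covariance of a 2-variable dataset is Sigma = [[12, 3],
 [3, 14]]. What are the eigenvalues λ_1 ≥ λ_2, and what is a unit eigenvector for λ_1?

Step 1 — characteristic polynomial of 2×2 Sigma:
  det(Sigma - λI) = λ² - trace · λ + det = 0.
  trace = 12 + 14 = 26, det = 12·14 - (3)² = 159.
Step 2 — discriminant:
  Δ = trace² - 4·det = 676 - 636 = 40.
Step 3 — eigenvalues:
  λ = (trace ± √Δ)/2 = (26 ± 6.3246)/2,
  λ_1 = 16.1623,  λ_2 = 9.8377.

Step 4 — unit eigenvector for λ_1: solve (Sigma - λ_1 I)v = 0. First row:
  (12 - 16.1623)·v_x + (3)·v_y = 0, i.e. (-4.1623)·v_x + (3)·v_y = 0,
  so v ∝ (b, λ_1 - a) = (3, 4.1623) = u.
  ||u|| = √((3)² + (4.1623)²) = √(26.3246) ≈ 5.1307,
  v_1 = u/||u|| ≈ (0.5847, 0.8112) (||v_1|| = 1).

λ_1 = 16.1623,  λ_2 = 9.8377;  v_1 ≈ (0.5847, 0.8112)


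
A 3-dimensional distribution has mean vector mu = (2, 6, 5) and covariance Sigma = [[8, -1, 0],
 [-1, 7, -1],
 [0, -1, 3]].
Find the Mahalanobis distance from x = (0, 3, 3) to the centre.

Step 1 — centre the observation: (x - mu) = (-2, -3, -2).

Step 2 — invert Sigma (cofactor / det for 3×3, or solve directly):
  Sigma^{-1} = [[0.1274, 0.0191, 0.0064],
 [0.0191, 0.1529, 0.051],
 [0.0064, 0.051, 0.3503]].

Step 3 — form the quadratic (x - mu)^T · Sigma^{-1} · (x - mu):
  Sigma^{-1} · (x - mu) = (-0.3248, -0.5987, -0.8662).
  (x - mu)^T · [Sigma^{-1} · (x - mu)] = (-2)·(-0.3248) + (-3)·(-0.5987) + (-2)·(-0.8662) = 4.1783.

Step 4 — take square root: d = √(4.1783) ≈ 2.0441.

d(x, mu) = √(4.1783) ≈ 2.0441


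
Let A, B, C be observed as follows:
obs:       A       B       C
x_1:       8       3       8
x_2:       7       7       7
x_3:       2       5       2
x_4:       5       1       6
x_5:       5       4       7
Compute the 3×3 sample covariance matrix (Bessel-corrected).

Step 1 — column means:
  mean(A) = (8 + 7 + 2 + 5 + 5) / 5 = 27/5 = 5.4
  mean(B) = (3 + 7 + 5 + 1 + 4) / 5 = 20/5 = 4
  mean(C) = (8 + 7 + 2 + 6 + 7) / 5 = 30/5 = 6

Step 2 — sample covariance S[i,j] = (1/(n-1)) · Σ_k (x_{k,i} - mean_i) · (x_{k,j} - mean_j), with n-1 = 4.
  S[A,A] = ((2.6)·(2.6) + (1.6)·(1.6) + (-3.4)·(-3.4) + (-0.4)·(-0.4) + (-0.4)·(-0.4)) / 4 = 21.2/4 = 5.3
  S[A,B] = ((2.6)·(-1) + (1.6)·(3) + (-3.4)·(1) + (-0.4)·(-3) + (-0.4)·(0)) / 4 = 0/4 = 0
  S[A,C] = ((2.6)·(2) + (1.6)·(1) + (-3.4)·(-4) + (-0.4)·(0) + (-0.4)·(1)) / 4 = 20/4 = 5
  S[B,B] = ((-1)·(-1) + (3)·(3) + (1)·(1) + (-3)·(-3) + (0)·(0)) / 4 = 20/4 = 5
  S[B,C] = ((-1)·(2) + (3)·(1) + (1)·(-4) + (-3)·(0) + (0)·(1)) / 4 = -3/4 = -0.75
  S[C,C] = ((2)·(2) + (1)·(1) + (-4)·(-4) + (0)·(0) + (1)·(1)) / 4 = 22/4 = 5.5

S is symmetric (S[j,i] = S[i,j]). Assembling:

S = [[5.3, 0, 5],
 [0, 5, -0.75],
 [5, -0.75, 5.5]]


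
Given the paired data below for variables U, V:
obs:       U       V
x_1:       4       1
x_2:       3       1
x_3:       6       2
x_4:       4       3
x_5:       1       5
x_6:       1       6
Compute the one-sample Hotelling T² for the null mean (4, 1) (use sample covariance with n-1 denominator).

Step 1 — sample mean vector:
  mean(U) = (4 + 3 + 6 + 4 + 1 + 1) / 6 = 19/6 = 3.1667
  mean(V) = (1 + 1 + 2 + 3 + 5 + 6) / 6 = 18/6 = 3
  x̄ = (3.1667, 3),  deviation x̄ - mu_0 = (3.1667, 3) - (4, 1) = (-0.8333, 2).

Step 2 — sample covariance matrix, S[i,j] = (1/(n-1)) · Σ_k (x_{k,i} - mean_i) · (x_{k,j} - mean_j), divisor n-1 = 5:
  S[U,U] = ((0.8333)·(0.8333) + (-0.1667)·(-0.1667) + (2.8333)·(2.8333) + (0.8333)·(0.8333) + (-2.1667)·(-2.1667) + (-2.1667)·(-2.1667)) / 5 = 18.8333/5 = 3.7667
  S[U,V] = ((0.8333)·(-2) + (-0.1667)·(-2) + (2.8333)·(-1) + (0.8333)·(0) + (-2.1667)·(2) + (-2.1667)·(3)) / 5 = -15/5 = -3
  S[V,V] = ((-2)·(-2) + (-2)·(-2) + (-1)·(-1) + (0)·(0) + (2)·(2) + (3)·(3)) / 5 = 22/5 = 4.4
  S = [[3.7667, -3],
 [-3, 4.4]].

Step 3 — invert S. det(S) = 3.7667·4.4 - (-3)² = 7.5733.
  S^{-1} = (1/det) · [[d, -b], [-b, a]] = [[0.581, 0.3961],
 [0.3961, 0.4974]].

Step 4 — quadratic form (x̄ - mu_0)^T · S^{-1} · (x̄ - mu_0):
  S^{-1} · (x̄ - mu_0) = (0.3081, 0.6646),
  (x̄ - mu_0)^T · [...] = (-0.8333)·(0.3081) + (2)·(0.6646) = 1.0725.

Step 5 — scale by n: T² = 6 · 1.0725 = 6.4349.

T² ≈ 6.4349


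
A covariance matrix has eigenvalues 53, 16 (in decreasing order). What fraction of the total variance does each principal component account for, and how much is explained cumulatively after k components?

Step 1 — total variance = trace(Sigma) = Σ λ_i = 53 + 16 = 69.

Step 2 — fraction explained by component i = λ_i / Σ λ:
  PC1: 53/69 = 0.7681
  PC2: 16/69 = 0.2319

Step 3 — cumulative fraction after k components = (λ_1 + ... + λ_k) / Σ λ:
  k = 1: 53/69 = 0.7681
  k = 2: (53 + 16)/69 = 69/69 = 1

Summary (fraction, with percent):

explained: PC1 0.7681 (76.81%), PC2 0.2319 (23.19%);  cumulative: 0.7681, 1


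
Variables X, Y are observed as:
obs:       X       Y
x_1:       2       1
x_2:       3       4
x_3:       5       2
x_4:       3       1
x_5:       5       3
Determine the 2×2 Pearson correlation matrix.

Step 1 — column means:
  mean(X) = (2 + 3 + 5 + 3 + 5) / 5 = 18/5 = 3.6
  mean(Y) = (1 + 4 + 2 + 1 + 3) / 5 = 11/5 = 2.2

Step 2 — sample variances and covariances s[i,j] = (1/(n-1)) · Σ_k (x_{k,i} - mean_i) · (x_{k,j} - mean_j), with n-1 = 4:
  s[X,X] = ((-1.6)·(-1.6) + (-0.6)·(-0.6) + (1.4)·(1.4) + (-0.6)·(-0.6) + (1.4)·(1.4)) / 4 = 7.2/4 = 1.8
  s[X,Y] = ((-1.6)·(-1.2) + (-0.6)·(1.8) + (1.4)·(-0.2) + (-0.6)·(-1.2) + (1.4)·(0.8)) / 4 = 2.4/4 = 0.6
  s[Y,Y] = ((-1.2)·(-1.2) + (1.8)·(1.8) + (-0.2)·(-0.2) + (-1.2)·(-1.2) + (0.8)·(0.8)) / 4 = 6.8/4 = 1.7
  Sample standard deviations s_i = √(s[i,i]):
  s(X) = √(1.8) = 1.3416
  s(Y) = √(1.7) = 1.3038

Step 3 — r_{ij} = s_{ij} / (s_i · s_j):
  r[X,X] = 1 (diagonal).
  r[X,Y] = 0.6 / (1.3416 · 1.3038) = 0.6 / 1.7493 = 0.343
  r[Y,Y] = 1 (diagonal).

R is symmetric with unit diagonal. Assembling:

R = [[1, 0.343],
 [0.343, 1]]


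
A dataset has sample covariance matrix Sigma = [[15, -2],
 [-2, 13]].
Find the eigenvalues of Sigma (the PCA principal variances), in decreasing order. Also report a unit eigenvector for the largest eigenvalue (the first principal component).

Step 1 — characteristic polynomial of 2×2 Sigma:
  det(Sigma - λI) = λ² - trace · λ + det = 0.
  trace = 15 + 13 = 28, det = 15·13 - (-2)² = 191.
Step 2 — discriminant:
  Δ = trace² - 4·det = 784 - 764 = 20.
Step 3 — eigenvalues:
  λ = (trace ± √Δ)/2 = (28 ± 4.4721)/2,
  λ_1 = 16.2361,  λ_2 = 11.7639.

Step 4 — unit eigenvector for λ_1: solve (Sigma - λ_1 I)v = 0. First row:
  (15 - 16.2361)·v_x + (-2)·v_y = 0, i.e. (-1.2361)·v_x + (-2)·v_y = 0,
  so v ∝ (b, λ_1 - a) = (-2, 1.2361); multiply by -1 so the first entry is positive: u = (2, -1.2361).
  ||u|| = √((2)² + (-1.2361)²) = √(5.5279) ≈ 2.3511,
  v_1 = u/||u|| ≈ (0.8507, -0.5257) (||v_1|| = 1).

λ_1 = 16.2361,  λ_2 = 11.7639;  v_1 ≈ (0.8507, -0.5257)


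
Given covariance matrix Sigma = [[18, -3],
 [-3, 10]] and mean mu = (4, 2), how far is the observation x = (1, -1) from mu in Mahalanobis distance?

Step 1 — centre the observation: (x - mu) = (-3, -3).

Step 2 — invert Sigma. det(Sigma) = 18·10 - (-3)² = 171.
  Sigma^{-1} = (1/det) · [[d, -b], [-b, a]] = [[0.0585, 0.0175],
 [0.0175, 0.1053]].

Step 3 — form the quadratic (x - mu)^T · Sigma^{-1} · (x - mu):
  Sigma^{-1} · (x - mu) = (-0.2281, -0.3684).
  (x - mu)^T · [Sigma^{-1} · (x - mu)] = (-3)·(-0.2281) + (-3)·(-0.3684) = 1.7895.

Step 4 — take square root: d = √(1.7895) ≈ 1.3377.

d(x, mu) = √(1.7895) ≈ 1.3377


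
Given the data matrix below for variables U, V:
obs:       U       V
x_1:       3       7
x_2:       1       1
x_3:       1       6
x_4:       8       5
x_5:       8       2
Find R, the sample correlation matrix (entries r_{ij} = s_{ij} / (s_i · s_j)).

Step 1 — column means:
  mean(U) = (3 + 1 + 1 + 8 + 8) / 5 = 21/5 = 4.2
  mean(V) = (7 + 1 + 6 + 5 + 2) / 5 = 21/5 = 4.2

Step 2 — sample variances and covariances s[i,j] = (1/(n-1)) · Σ_k (x_{k,i} - mean_i) · (x_{k,j} - mean_j), with n-1 = 4:
  s[U,U] = ((-1.2)·(-1.2) + (-3.2)·(-3.2) + (-3.2)·(-3.2) + (3.8)·(3.8) + (3.8)·(3.8)) / 4 = 50.8/4 = 12.7
  s[U,V] = ((-1.2)·(2.8) + (-3.2)·(-3.2) + (-3.2)·(1.8) + (3.8)·(0.8) + (3.8)·(-2.2)) / 4 = -4.2/4 = -1.05
  s[V,V] = ((2.8)·(2.8) + (-3.2)·(-3.2) + (1.8)·(1.8) + (0.8)·(0.8) + (-2.2)·(-2.2)) / 4 = 26.8/4 = 6.7
  Sample standard deviations s_i = √(s[i,i]):
  s(U) = √(12.7) = 3.5637
  s(V) = √(6.7) = 2.5884

Step 3 — r_{ij} = s_{ij} / (s_i · s_j):
  r[U,U] = 1 (diagonal).
  r[U,V] = -1.05 / (3.5637 · 2.5884) = -1.05 / 9.2244 = -0.1138
  r[V,V] = 1 (diagonal).

R is symmetric with unit diagonal. Assembling:

R = [[1, -0.1138],
 [-0.1138, 1]]


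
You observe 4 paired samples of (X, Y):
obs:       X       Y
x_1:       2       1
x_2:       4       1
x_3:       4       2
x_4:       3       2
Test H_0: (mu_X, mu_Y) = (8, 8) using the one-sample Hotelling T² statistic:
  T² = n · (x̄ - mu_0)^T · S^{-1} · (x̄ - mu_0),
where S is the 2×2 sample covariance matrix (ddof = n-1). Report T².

Step 1 — sample mean vector:
  mean(X) = (2 + 4 + 4 + 3) / 4 = 13/4 = 3.25
  mean(Y) = (1 + 1 + 2 + 2) / 4 = 6/4 = 1.5
  x̄ = (3.25, 1.5),  deviation x̄ - mu_0 = (3.25, 1.5) - (8, 8) = (-4.75, -6.5).

Step 2 — sample covariance matrix, S[i,j] = (1/(n-1)) · Σ_k (x_{k,i} - mean_i) · (x_{k,j} - mean_j), divisor n-1 = 3:
  S[X,X] = ((-1.25)·(-1.25) + (0.75)·(0.75) + (0.75)·(0.75) + (-0.25)·(-0.25)) / 3 = 2.75/3 = 0.9167
  S[X,Y] = ((-1.25)·(-0.5) + (0.75)·(-0.5) + (0.75)·(0.5) + (-0.25)·(0.5)) / 3 = 0.5/3 = 0.1667
  S[Y,Y] = ((-0.5)·(-0.5) + (-0.5)·(-0.5) + (0.5)·(0.5) + (0.5)·(0.5)) / 3 = 1/3 = 0.3333
  S = [[0.9167, 0.1667],
 [0.1667, 0.3333]].

Step 3 — invert S. det(S) = 0.9167·0.3333 - (0.1667)² = 0.2778.
  S^{-1} = (1/det) · [[d, -b], [-b, a]] = [[1.2, -0.6],
 [-0.6, 3.3]].

Step 4 — quadratic form (x̄ - mu_0)^T · S^{-1} · (x̄ - mu_0):
  S^{-1} · (x̄ - mu_0) = (-1.8, -18.6),
  (x̄ - mu_0)^T · [...] = (-4.75)·(-1.8) + (-6.5)·(-18.6) = 129.45.

Step 5 — scale by n: T² = 4 · 129.45 = 517.8.

T² ≈ 517.8


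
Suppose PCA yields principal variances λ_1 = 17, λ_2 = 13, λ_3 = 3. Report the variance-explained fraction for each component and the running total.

Step 1 — total variance = trace(Sigma) = Σ λ_i = 17 + 13 + 3 = 33.

Step 2 — fraction explained by component i = λ_i / Σ λ:
  PC1: 17/33 = 0.5152
  PC2: 13/33 = 0.3939
  PC3: 3/33 = 0.0909

Step 3 — cumulative fraction after k components = (λ_1 + ... + λ_k) / Σ λ:
  k = 1: 17/33 = 0.5152
  k = 2: (17 + 13)/33 = 30/33 = 0.9091
  k = 3: (17 + 13 + 3)/33 = 33/33 = 1

Summary (fraction, with percent):

explained: PC1 0.5152 (51.52%), PC2 0.3939 (39.39%), PC3 0.0909 (9.09%);  cumulative: 0.5152, 0.9091, 1


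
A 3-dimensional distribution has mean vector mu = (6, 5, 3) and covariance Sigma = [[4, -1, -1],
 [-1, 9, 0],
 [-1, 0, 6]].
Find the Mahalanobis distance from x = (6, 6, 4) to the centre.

Step 1 — centre the observation: (x - mu) = (0, 1, 1).

Step 2 — invert Sigma (cofactor / det for 3×3, or solve directly):
  Sigma^{-1} = [[0.2687, 0.0299, 0.0448],
 [0.0299, 0.1144, 0.005],
 [0.0448, 0.005, 0.1741]].

Step 3 — form the quadratic (x - mu)^T · Sigma^{-1} · (x - mu):
  Sigma^{-1} · (x - mu) = (0.0746, 0.1194, 0.1791).
  (x - mu)^T · [Sigma^{-1} · (x - mu)] = (0)·(0.0746) + (1)·(0.1194) + (1)·(0.1791) = 0.2985.

Step 4 — take square root: d = √(0.2985) ≈ 0.5464.

d(x, mu) = √(0.2985) ≈ 0.5464


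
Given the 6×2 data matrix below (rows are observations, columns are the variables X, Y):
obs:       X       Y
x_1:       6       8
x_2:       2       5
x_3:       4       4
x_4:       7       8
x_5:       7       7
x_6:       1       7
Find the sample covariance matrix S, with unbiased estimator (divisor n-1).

Step 1 — column means:
  mean(X) = (6 + 2 + 4 + 7 + 7 + 1) / 6 = 27/6 = 4.5
  mean(Y) = (8 + 5 + 4 + 8 + 7 + 7) / 6 = 39/6 = 6.5

Step 2 — sample covariance S[i,j] = (1/(n-1)) · Σ_k (x_{k,i} - mean_i) · (x_{k,j} - mean_j), with n-1 = 5.
  S[X,X] = ((1.5)·(1.5) + (-2.5)·(-2.5) + (-0.5)·(-0.5) + (2.5)·(2.5) + (2.5)·(2.5) + (-3.5)·(-3.5)) / 5 = 33.5/5 = 6.7
  S[X,Y] = ((1.5)·(1.5) + (-2.5)·(-1.5) + (-0.5)·(-2.5) + (2.5)·(1.5) + (2.5)·(0.5) + (-3.5)·(0.5)) / 5 = 10.5/5 = 2.1
  S[Y,Y] = ((1.5)·(1.5) + (-1.5)·(-1.5) + (-2.5)·(-2.5) + (1.5)·(1.5) + (0.5)·(0.5) + (0.5)·(0.5)) / 5 = 13.5/5 = 2.7

S is symmetric (S[j,i] = S[i,j]). Assembling:

S = [[6.7, 2.1],
 [2.1, 2.7]]


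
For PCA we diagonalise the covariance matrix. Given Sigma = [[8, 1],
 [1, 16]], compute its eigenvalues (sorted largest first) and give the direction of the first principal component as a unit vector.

Step 1 — characteristic polynomial of 2×2 Sigma:
  det(Sigma - λI) = λ² - trace · λ + det = 0.
  trace = 8 + 16 = 24, det = 8·16 - (1)² = 127.
Step 2 — discriminant:
  Δ = trace² - 4·det = 576 - 508 = 68.
Step 3 — eigenvalues:
  λ = (trace ± √Δ)/2 = (24 ± 8.2462)/2,
  λ_1 = 16.1231,  λ_2 = 7.8769.

Step 4 — unit eigenvector for λ_1: solve (Sigma - λ_1 I)v = 0. First row:
  (8 - 16.1231)·v_x + (1)·v_y = 0, i.e. (-8.1231)·v_x + (1)·v_y = 0,
  so v ∝ (b, λ_1 - a) = (1, 8.1231) = u.
  ||u|| = √((1)² + (8.1231)²) = √(66.9848) ≈ 8.1844,
  v_1 = u/||u|| ≈ (0.1222, 0.9925) (||v_1|| = 1).

λ_1 = 16.1231,  λ_2 = 7.8769;  v_1 ≈ (0.1222, 0.9925)


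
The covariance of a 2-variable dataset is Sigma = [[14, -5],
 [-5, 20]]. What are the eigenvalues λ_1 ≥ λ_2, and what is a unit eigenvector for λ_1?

Step 1 — characteristic polynomial of 2×2 Sigma:
  det(Sigma - λI) = λ² - trace · λ + det = 0.
  trace = 14 + 20 = 34, det = 14·20 - (-5)² = 255.
Step 2 — discriminant:
  Δ = trace² - 4·det = 1156 - 1020 = 136.
Step 3 — eigenvalues:
  λ = (trace ± √Δ)/2 = (34 ± 11.6619)/2,
  λ_1 = 22.831,  λ_2 = 11.169.

Step 4 — unit eigenvector for λ_1: solve (Sigma - λ_1 I)v = 0. First row:
  (14 - 22.831)·v_x + (-5)·v_y = 0, i.e. (-8.831)·v_x + (-5)·v_y = 0,
  so v ∝ (b, λ_1 - a) = (-5, 8.831); multiply by -1 so the first entry is positive: u = (5, -8.831).
  ||u|| = √((5)² + (-8.831)²) = √(102.9857) ≈ 10.1482,
  v_1 = u/||u|| ≈ (0.4927, -0.8702) (||v_1|| = 1).

λ_1 = 22.831,  λ_2 = 11.169;  v_1 ≈ (0.4927, -0.8702)
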